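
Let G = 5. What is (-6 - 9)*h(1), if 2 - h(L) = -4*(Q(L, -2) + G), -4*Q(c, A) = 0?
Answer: -330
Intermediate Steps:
Q(c, A) = 0 (Q(c, A) = -1/4*0 = 0)
h(L) = 22 (h(L) = 2 - (-4)*(0 + 5) = 2 - (-4)*5 = 2 - 1*(-20) = 2 + 20 = 22)
(-6 - 9)*h(1) = (-6 - 9)*22 = -15*22 = -330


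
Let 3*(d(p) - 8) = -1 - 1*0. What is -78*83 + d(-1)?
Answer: -19399/3 ≈ -6466.3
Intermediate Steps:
d(p) = 23/3 (d(p) = 8 + (-1 - 1*0)/3 = 8 + (-1 + 0)/3 = 8 + (1/3)*(-1) = 8 - 1/3 = 23/3)
-78*83 + d(-1) = -78*83 + 23/3 = -6474 + 23/3 = -19399/3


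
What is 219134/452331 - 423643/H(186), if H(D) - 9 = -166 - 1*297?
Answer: 191726348669/205358274 ≈ 933.62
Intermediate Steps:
H(D) = -454 (H(D) = 9 + (-166 - 1*297) = 9 + (-166 - 297) = 9 - 463 = -454)
219134/452331 - 423643/H(186) = 219134/452331 - 423643/(-454) = 219134*(1/452331) - 423643*(-1/454) = 219134/452331 + 423643/454 = 191726348669/205358274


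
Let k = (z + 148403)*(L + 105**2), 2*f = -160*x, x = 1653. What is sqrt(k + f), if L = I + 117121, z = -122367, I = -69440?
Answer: 2*sqrt(382084294) ≈ 39094.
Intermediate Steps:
L = 47681 (L = -69440 + 117121 = 47681)
f = -132240 (f = (-160*1653)/2 = (1/2)*(-264480) = -132240)
k = 1528469416 (k = (-122367 + 148403)*(47681 + 105**2) = 26036*(47681 + 11025) = 26036*58706 = 1528469416)
sqrt(k + f) = sqrt(1528469416 - 132240) = sqrt(1528337176) = 2*sqrt(382084294)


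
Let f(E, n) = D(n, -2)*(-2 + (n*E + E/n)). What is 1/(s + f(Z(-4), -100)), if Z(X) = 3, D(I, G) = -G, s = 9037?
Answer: 50/421647 ≈ 0.00011858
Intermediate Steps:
f(E, n) = -4 + 2*E*n + 2*E/n (f(E, n) = (-1*(-2))*(-2 + (n*E + E/n)) = 2*(-2 + (E*n + E/n)) = 2*(-2 + E*n + E/n) = -4 + 2*E*n + 2*E/n)
1/(s + f(Z(-4), -100)) = 1/(9037 + (-4 + 2*3*(-100) + 2*3/(-100))) = 1/(9037 + (-4 - 600 + 2*3*(-1/100))) = 1/(9037 + (-4 - 600 - 3/50)) = 1/(9037 - 30203/50) = 1/(421647/50) = 50/421647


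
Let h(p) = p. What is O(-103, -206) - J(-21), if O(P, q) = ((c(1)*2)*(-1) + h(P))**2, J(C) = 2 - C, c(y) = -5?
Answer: 8626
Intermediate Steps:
O(P, q) = (10 + P)**2 (O(P, q) = (-5*2*(-1) + P)**2 = (-10*(-1) + P)**2 = (10 + P)**2)
O(-103, -206) - J(-21) = (10 - 103)**2 - (2 - 1*(-21)) = (-93)**2 - (2 + 21) = 8649 - 1*23 = 8649 - 23 = 8626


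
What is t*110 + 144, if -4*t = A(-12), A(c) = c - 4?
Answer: 584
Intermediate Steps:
A(c) = -4 + c
t = 4 (t = -(-4 - 12)/4 = -¼*(-16) = 4)
t*110 + 144 = 4*110 + 144 = 440 + 144 = 584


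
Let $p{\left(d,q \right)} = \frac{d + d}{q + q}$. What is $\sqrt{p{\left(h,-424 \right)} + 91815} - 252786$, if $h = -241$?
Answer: $-252786 + \frac{\sqrt{4126558906}}{212} \approx -2.5248 \cdot 10^{5}$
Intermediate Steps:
$p{\left(d,q \right)} = \frac{d}{q}$ ($p{\left(d,q \right)} = \frac{2 d}{2 q} = 2 d \frac{1}{2 q} = \frac{d}{q}$)
$\sqrt{p{\left(h,-424 \right)} + 91815} - 252786 = \sqrt{- \frac{241}{-424} + 91815} - 252786 = \sqrt{\left(-241\right) \left(- \frac{1}{424}\right) + 91815} - 252786 = \sqrt{\frac{241}{424} + 91815} - 252786 = \sqrt{\frac{38929801}{424}} - 252786 = \frac{\sqrt{4126558906}}{212} - 252786 = -252786 + \frac{\sqrt{4126558906}}{212}$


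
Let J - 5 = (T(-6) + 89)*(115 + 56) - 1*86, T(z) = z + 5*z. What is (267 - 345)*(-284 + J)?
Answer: -678444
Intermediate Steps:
T(z) = 6*z
J = 8982 (J = 5 + ((6*(-6) + 89)*(115 + 56) - 1*86) = 5 + ((-36 + 89)*171 - 86) = 5 + (53*171 - 86) = 5 + (9063 - 86) = 5 + 8977 = 8982)
(267 - 345)*(-284 + J) = (267 - 345)*(-284 + 8982) = -78*8698 = -678444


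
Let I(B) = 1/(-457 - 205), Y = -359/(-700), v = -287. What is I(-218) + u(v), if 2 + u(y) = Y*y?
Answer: -4938239/33100 ≈ -149.19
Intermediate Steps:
Y = 359/700 (Y = -359*(-1/700) = 359/700 ≈ 0.51286)
u(y) = -2 + 359*y/700
I(B) = -1/662 (I(B) = 1/(-662) = -1/662)
I(-218) + u(v) = -1/662 + (-2 + (359/700)*(-287)) = -1/662 + (-2 - 14719/100) = -1/662 - 14919/100 = -4938239/33100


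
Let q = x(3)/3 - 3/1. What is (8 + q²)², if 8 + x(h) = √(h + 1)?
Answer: 1089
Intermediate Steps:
x(h) = -8 + √(1 + h) (x(h) = -8 + √(h + 1) = -8 + √(1 + h))
q = -5 (q = (-8 + √(1 + 3))/3 - 3/1 = (-8 + √4)*(⅓) - 3*1 = (-8 + 2)*(⅓) - 3 = -6*⅓ - 3 = -2 - 3 = -5)
(8 + q²)² = (8 + (-5)²)² = (8 + 25)² = 33² = 1089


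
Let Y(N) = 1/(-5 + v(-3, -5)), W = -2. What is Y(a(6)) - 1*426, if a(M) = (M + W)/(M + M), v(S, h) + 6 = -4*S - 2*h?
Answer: -4685/11 ≈ -425.91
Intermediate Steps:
v(S, h) = -6 - 4*S - 2*h (v(S, h) = -6 + (-4*S - 2*h) = -6 - 4*S - 2*h)
a(M) = (-2 + M)/(2*M) (a(M) = (M - 2)/(M + M) = (-2 + M)/((2*M)) = (-2 + M)*(1/(2*M)) = (-2 + M)/(2*M))
Y(N) = 1/11 (Y(N) = 1/(-5 + (-6 - 4*(-3) - 2*(-5))) = 1/(-5 + (-6 + 12 + 10)) = 1/(-5 + 16) = 1/11)
Y(a(6)) - 1*426 = 1/11 - 1*426 = 1/11 - 426 = -4685/11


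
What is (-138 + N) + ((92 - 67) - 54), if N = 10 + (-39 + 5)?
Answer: -191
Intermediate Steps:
N = -24 (N = 10 - 34 = -24)
(-138 + N) + ((92 - 67) - 54) = (-138 - 24) + ((92 - 67) - 54) = -162 + (25 - 54) = -162 - 29 = -191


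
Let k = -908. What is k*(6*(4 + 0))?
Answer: -21792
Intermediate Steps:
k*(6*(4 + 0)) = -5448*(4 + 0) = -5448*4 = -908*24 = -21792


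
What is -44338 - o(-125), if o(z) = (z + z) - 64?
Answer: -44024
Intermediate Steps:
o(z) = -64 + 2*z (o(z) = 2*z - 64 = -64 + 2*z)
-44338 - o(-125) = -44338 - (-64 + 2*(-125)) = -44338 - (-64 - 250) = -44338 - 1*(-314) = -44338 + 314 = -44024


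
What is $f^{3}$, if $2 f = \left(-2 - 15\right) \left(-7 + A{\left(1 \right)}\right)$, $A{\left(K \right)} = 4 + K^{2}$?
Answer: $4913$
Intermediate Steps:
$f = 17$ ($f = \frac{\left(-2 - 15\right) \left(-7 + \left(4 + 1^{2}\right)\right)}{2} = \frac{\left(-17\right) \left(-7 + \left(4 + 1\right)\right)}{2} = \frac{\left(-17\right) \left(-7 + 5\right)}{2} = \frac{\left(-17\right) \left(-2\right)}{2} = \frac{1}{2} \cdot 34 = 17$)
$f^{3} = 17^{3} = 4913$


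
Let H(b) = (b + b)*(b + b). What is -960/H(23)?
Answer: -240/529 ≈ -0.45369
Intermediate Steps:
H(b) = 4*b² (H(b) = (2*b)*(2*b) = 4*b²)
-960/H(23) = -960/(4*23²) = -960/(4*529) = -960/2116 = -960*1/2116 = -240/529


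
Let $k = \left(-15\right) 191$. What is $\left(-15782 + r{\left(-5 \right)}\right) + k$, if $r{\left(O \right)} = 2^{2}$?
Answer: $-18643$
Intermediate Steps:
$k = -2865$
$r{\left(O \right)} = 4$
$\left(-15782 + r{\left(-5 \right)}\right) + k = \left(-15782 + 4\right) - 2865 = -15778 - 2865 = -18643$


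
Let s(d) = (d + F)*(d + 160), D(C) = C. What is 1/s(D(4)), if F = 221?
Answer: 1/36900 ≈ 2.7100e-5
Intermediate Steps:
s(d) = (160 + d)*(221 + d) (s(d) = (d + 221)*(d + 160) = (221 + d)*(160 + d) = (160 + d)*(221 + d))
1/s(D(4)) = 1/(35360 + 4**2 + 381*4) = 1/(35360 + 16 + 1524) = 1/36900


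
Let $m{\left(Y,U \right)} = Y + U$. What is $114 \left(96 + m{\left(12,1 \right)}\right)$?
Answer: $12426$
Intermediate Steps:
$m{\left(Y,U \right)} = U + Y$
$114 \left(96 + m{\left(12,1 \right)}\right) = 114 \left(96 + \left(1 + 12\right)\right) = 114 \left(96 + 13\right) = 114 \cdot 109 = 12426$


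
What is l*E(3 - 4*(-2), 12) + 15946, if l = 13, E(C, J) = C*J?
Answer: 17662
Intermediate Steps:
l*E(3 - 4*(-2), 12) + 15946 = 13*((3 - 4*(-2))*12) + 15946 = 13*((3 + 8)*12) + 15946 = 13*(11*12) + 15946 = 13*132 + 15946 = 1716 + 15946 = 17662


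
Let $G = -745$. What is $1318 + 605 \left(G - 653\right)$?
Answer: $-844472$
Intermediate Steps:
$1318 + 605 \left(G - 653\right) = 1318 + 605 \left(-745 - 653\right) = 1318 + 605 \left(-1398\right) = 1318 - 845790 = -844472$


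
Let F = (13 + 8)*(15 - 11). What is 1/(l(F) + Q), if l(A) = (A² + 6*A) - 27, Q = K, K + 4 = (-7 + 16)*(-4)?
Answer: 1/7493 ≈ 0.00013346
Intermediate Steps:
K = -40 (K = -4 + (-7 + 16)*(-4) = -4 + 9*(-4) = -4 - 36 = -40)
Q = -40
F = 84 (F = 21*4 = 84)
l(A) = -27 + A² + 6*A
1/(l(F) + Q) = 1/((-27 + 84² + 6*84) - 40) = 1/((-27 + 7056 + 504) - 40) = 1/(7533 - 40) = 1/7493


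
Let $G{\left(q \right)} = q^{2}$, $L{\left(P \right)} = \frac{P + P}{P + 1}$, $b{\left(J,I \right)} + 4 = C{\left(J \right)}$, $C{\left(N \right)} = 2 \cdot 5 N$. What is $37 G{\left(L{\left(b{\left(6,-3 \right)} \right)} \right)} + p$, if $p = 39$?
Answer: $\frac{590839}{3249} \approx 181.85$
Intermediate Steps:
$C{\left(N \right)} = 10 N$
$b{\left(J,I \right)} = -4 + 10 J$
$L{\left(P \right)} = \frac{2 P}{1 + P}$
$37 G{\left(L{\left(b{\left(6,-3 \right)} \right)} \right)} + p = 37 \left(\frac{2 \left(-4 + 10 \cdot 6\right)}{1 + \left(-4 + 10 \cdot 6\right)}\right)^{2} + 39 = 37 \left(\frac{2 \left(-4 + 60\right)}{1 + \left(-4 + 60\right)}\right)^{2} + 39 = 37 \left(2 \cdot 56 \frac{1}{1 + 56}\right)^{2} + 39 = 37 \left(2 \cdot 56 \cdot \frac{1}{57}\right)^{2} + 39 = 37 \left(\frac{112}{57}\right)^{2} + 39 = 37 \cdot \frac{12544}{3249} + 39 = \frac{464128}{3249} + 39 = \frac{590839}{3249}$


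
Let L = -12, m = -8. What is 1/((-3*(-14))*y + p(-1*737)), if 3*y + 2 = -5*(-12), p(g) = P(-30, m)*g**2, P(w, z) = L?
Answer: -1/6517216 ≈ -1.5344e-7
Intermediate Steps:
P(w, z) = -12
p(g) = -12*g**2
y = 58/3 (y = -2/3 + (-5*(-12))/3 = -2/3 + (1/3)*60 = -2/3 + 20 = 58/3 ≈ 19.333)
1/((-3*(-14))*y + p(-1*737)) = 1/(-3*(-14)*(58/3) - 12*(-1*737)**2) = 1/(42*(58/3) - 12*(-737)**2) = 1/(812 - 12*543169) = 1/(812 - 6518028) = 1/(-6517216) = -1/6517216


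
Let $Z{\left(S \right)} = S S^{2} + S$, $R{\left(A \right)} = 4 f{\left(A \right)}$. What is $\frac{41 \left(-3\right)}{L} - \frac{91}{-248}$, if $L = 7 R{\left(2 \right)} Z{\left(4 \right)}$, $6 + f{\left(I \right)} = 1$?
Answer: $\frac{112103}{295120} \approx 0.37986$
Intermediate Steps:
$f{\left(I \right)} = -5$ ($f{\left(I \right)} = -6 + 1 = -5$)
$R{\left(A \right)} = -20$ ($R{\left(A \right)} = 4 \left(-5\right) = -20$)
$Z{\left(S \right)} = S + S^{3}$ ($Z{\left(S \right)} = S^{3} + S = S + S^{3}$)
$L = -9520$ ($L = 7 \left(-20\right) \left(4 + 4^{3}\right) = - 140 \left(4 + 64\right) = \left(-140\right) 68 = -9520$)
$\frac{41 \left(-3\right)}{L} - \frac{91}{-248} = \frac{41 \left(-3\right)}{-9520} - \frac{91}{-248} = \left(-123\right) \left(- \frac{1}{9520}\right) - - \frac{91}{248} = \frac{123}{9520} + \frac{91}{248} = \frac{112103}{295120}$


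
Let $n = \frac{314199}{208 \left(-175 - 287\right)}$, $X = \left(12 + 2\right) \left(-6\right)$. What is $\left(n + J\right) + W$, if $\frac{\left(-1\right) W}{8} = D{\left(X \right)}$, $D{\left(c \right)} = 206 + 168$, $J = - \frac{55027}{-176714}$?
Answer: $- \frac{8476484841857}{2830251424} \approx -2995.0$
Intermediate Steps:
$X = -84$ ($X = 14 \left(-6\right) = -84$)
$J = \frac{55027}{176714}$ ($J = \left(-55027\right) \left(- \frac{1}{176714}\right) = \frac{55027}{176714} \approx 0.31139$)
$D{\left(c \right)} = 374$
$W = -2992$ ($W = \left(-8\right) 374 = -2992$)
$n = - \frac{104733}{32032}$ ($n = \frac{314199}{208 \left(-462\right)} = \frac{314199}{-96096} = 314199 \left(- \frac{1}{96096}\right) = - \frac{104733}{32032} \approx -3.2696$)
$\left(n + J\right) + W = \left(- \frac{104733}{32032} + \frac{55027}{176714}\right) - 2992 = - \frac{8372581249}{2830251424} - 2992 = - \frac{8476484841857}{2830251424}$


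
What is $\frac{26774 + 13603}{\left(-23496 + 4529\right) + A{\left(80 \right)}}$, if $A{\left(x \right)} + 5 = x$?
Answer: $- \frac{40377}{18892} \approx -2.1373$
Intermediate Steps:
$A{\left(x \right)} = -5 + x$
$\frac{26774 + 13603}{\left(-23496 + 4529\right) + A{\left(80 \right)}} = \frac{26774 + 13603}{\left(-23496 + 4529\right) + \left(-5 + 80\right)} = \frac{40377}{-18967 + 75} = \frac{40377}{-18892} = 40377 \left(- \frac{1}{18892}\right) = - \frac{40377}{18892}$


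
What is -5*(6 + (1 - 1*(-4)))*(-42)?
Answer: 2310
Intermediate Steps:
-5*(6 + (1 - 1*(-4)))*(-42) = -5*(6 + (1 + 4))*(-42) = -5*(6 + 5)*(-42) = -5*11*(-42) = -55*(-42) = 2310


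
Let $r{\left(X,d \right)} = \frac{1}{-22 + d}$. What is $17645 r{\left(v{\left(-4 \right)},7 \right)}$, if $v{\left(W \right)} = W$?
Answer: $- \frac{3529}{3} \approx -1176.3$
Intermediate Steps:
$17645 r{\left(v{\left(-4 \right)},7 \right)} = \frac{17645}{-22 + 7} = \frac{17645}{-15} = 17645 \left(- \frac{1}{15}\right) = - \frac{3529}{3}$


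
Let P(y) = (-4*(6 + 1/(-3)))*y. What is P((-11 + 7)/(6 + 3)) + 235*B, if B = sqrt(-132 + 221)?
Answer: 272/27 + 235*sqrt(89) ≈ 2227.1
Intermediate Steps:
B = sqrt(89) ≈ 9.4340
P(y) = -68*y/3 (P(y) = (-4*(6 - 1/3))*y = (-4*17/3)*y = -68*y/3)
P((-11 + 7)/(6 + 3)) + 235*B = -68*(-11 + 7)/(3*(6 + 3)) + 235*sqrt(89) = -(-272)/(3*9) + 235*sqrt(89) = -68/3*(-4/9) + 235*sqrt(89) = 272/27 + 235*sqrt(89)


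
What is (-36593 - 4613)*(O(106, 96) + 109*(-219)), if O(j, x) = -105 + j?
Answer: 983587220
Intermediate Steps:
(-36593 - 4613)*(O(106, 96) + 109*(-219)) = (-36593 - 4613)*((-105 + 106) + 109*(-219)) = -41206*(1 - 23871) = -41206*(-23870) = 983587220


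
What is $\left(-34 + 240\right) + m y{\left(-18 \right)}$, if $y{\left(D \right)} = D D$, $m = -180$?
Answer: $-58114$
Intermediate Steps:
$y{\left(D \right)} = D^{2}$
$\left(-34 + 240\right) + m y{\left(-18 \right)} = \left(-34 + 240\right) - 180 \left(-18\right)^{2} = 206 - 58320 = -58114$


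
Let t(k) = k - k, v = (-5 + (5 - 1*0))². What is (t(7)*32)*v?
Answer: 0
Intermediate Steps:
v = 0 (v = (-5 + (5 + 0))² = (-5 + 5)² = 0² = 0)
t(k) = 0
(t(7)*32)*v = (0*32)*0 = 0*0 = 0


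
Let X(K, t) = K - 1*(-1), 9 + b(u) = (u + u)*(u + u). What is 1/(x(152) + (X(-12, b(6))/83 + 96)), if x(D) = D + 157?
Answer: 83/33604 ≈ 0.0024699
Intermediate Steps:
b(u) = -9 + 4*u**2 (b(u) = -9 + (u + u)*(u + u) = -9 + (2*u)*(2*u) = -9 + 4*u**2)
x(D) = 157 + D
X(K, t) = 1 + K (X(K, t) = K + 1 = 1 + K)
1/(x(152) + (X(-12, b(6))/83 + 96)) = 1/((157 + 152) + ((1 - 12)/83 + 96)) = 1/(309 + (-11*1/83 + 96)) = 1/(309 + (-11/83 + 96)) = 1/(309 + 7957/83) = 1/(33604/83) = 83/33604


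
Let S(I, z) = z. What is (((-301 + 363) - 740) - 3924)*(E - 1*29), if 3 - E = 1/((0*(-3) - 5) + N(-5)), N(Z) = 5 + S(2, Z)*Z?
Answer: 2995902/25 ≈ 1.1984e+5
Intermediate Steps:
N(Z) = 5 + Z² (N(Z) = 5 + Z*Z = 5 + Z²)
E = 74/25 (E = 3 - 1/((0*(-3) - 5) + (5 + (-5)²)) = 3 - 1/((0 - 5) + (5 + 25)) = 3 - 1/(-5 + 30) = 3 - 1/25 = 74/25 ≈ 2.9600)
(((-301 + 363) - 740) - 3924)*(E - 1*29) = (((-301 + 363) - 740) - 3924)*(74/25 - 1*29) = ((62 - 740) - 3924)*(74/25 - 29) = (-678 - 3924)*(-651/25) = -4602*(-651/25) = 2995902/25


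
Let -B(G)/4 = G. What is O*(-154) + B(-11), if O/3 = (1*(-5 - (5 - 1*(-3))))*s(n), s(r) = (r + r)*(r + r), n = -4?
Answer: 384428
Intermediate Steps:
B(G) = -4*G
s(r) = 4*r² (s(r) = (2*r)*(2*r) = 4*r²)
O = -2496 (O = 3*((1*(-5 - (5 - 1*(-3))))*(4*(-4)²)) = 3*((1*(-5 - (5 + 3)))*(4*16)) = 3*((1*(-5 - 1*8))*64) = 3*((1*(-5 - 8))*64) = 3*((1*(-13))*64) = 3*(-13*64) = 3*(-832) = -2496)
O*(-154) + B(-11) = -2496*(-154) - 4*(-11) = 384384 + 44 = 384428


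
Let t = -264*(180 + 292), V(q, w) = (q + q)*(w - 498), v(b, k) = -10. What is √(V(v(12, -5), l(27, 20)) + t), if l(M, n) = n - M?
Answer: 2*I*√28627 ≈ 338.39*I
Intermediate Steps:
V(q, w) = 2*q*(-498 + w) (V(q, w) = (2*q)*(-498 + w) = 2*q*(-498 + w))
t = -124608 (t = -264*472 = -124608)
√(V(v(12, -5), l(27, 20)) + t) = √(2*(-10)*(-498 + (20 - 1*27)) - 124608) = √(2*(-10)*(-498 + (20 - 27)) - 124608) = √(2*(-10)*(-498 - 7) - 124608) = √(2*(-10)*(-505) - 124608) = √(10100 - 124608) = √(-114508) = 2*I*√28627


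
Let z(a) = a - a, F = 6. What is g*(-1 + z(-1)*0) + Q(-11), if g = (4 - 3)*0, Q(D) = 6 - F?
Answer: 0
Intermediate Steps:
Q(D) = 0 (Q(D) = 6 - 1*6 = 6 - 6 = 0)
g = 0 (g = 1*0 = 0)
z(a) = 0
g*(-1 + z(-1)*0) + Q(-11) = 0*(-1 + 0*0) + 0 = 0*(-1 + 0) + 0 = 0*(-1) + 0 = 0 + 0 = 0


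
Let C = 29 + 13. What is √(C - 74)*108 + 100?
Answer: 100 + 432*I*√2 ≈ 100.0 + 610.94*I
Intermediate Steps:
C = 42
√(C - 74)*108 + 100 = √(42 - 74)*108 + 100 = √(-32)*108 + 100 = (4*I*√2)*108 + 100 = 432*I*√2 + 100 = 100 + 432*I*√2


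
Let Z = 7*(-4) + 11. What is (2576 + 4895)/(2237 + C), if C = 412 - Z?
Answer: 241/86 ≈ 2.8023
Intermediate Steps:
Z = -17 (Z = -28 + 11 = -17)
C = 429 (C = 412 - 1*(-17) = 412 + 17 = 429)
(2576 + 4895)/(2237 + C) = (2576 + 4895)/(2237 + 429) = 7471/2666 = 7471*(1/2666) = 241/86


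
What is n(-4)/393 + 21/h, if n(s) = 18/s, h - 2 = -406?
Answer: -3357/52924 ≈ -0.063431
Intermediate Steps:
h = -404 (h = 2 - 406 = -404)
n(-4)/393 + 21/h = (18/(-4))/393 + 21/(-404) = (18*(-¼))*(1/393) + 21*(-1/404) = -9/2*1/393 - 21/404 = -3/262 - 21/404 = -3357/52924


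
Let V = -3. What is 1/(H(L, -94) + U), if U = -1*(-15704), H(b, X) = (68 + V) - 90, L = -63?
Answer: 1/15679 ≈ 6.3780e-5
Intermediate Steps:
H(b, X) = -25 (H(b, X) = (68 - 3) - 90 = 65 - 90 = -25)
U = 15704
1/(H(L, -94) + U) = 1/(-25 + 15704) = 1/15679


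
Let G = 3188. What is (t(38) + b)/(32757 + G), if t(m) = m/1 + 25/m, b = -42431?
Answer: -1610909/1365910 ≈ -1.1794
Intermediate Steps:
t(m) = m + 25/m (t(m) = m*1 + 25/m = m + 25/m)
(t(38) + b)/(32757 + G) = ((38 + 25/38) - 42431)/(32757 + 3188) = ((38 + 25*(1/38)) - 42431)/35945 = ((38 + 25/38) - 42431)*(1/35945) = (1469/38 - 42431)*(1/35945) = -1610909/38*1/35945 = -1610909/1365910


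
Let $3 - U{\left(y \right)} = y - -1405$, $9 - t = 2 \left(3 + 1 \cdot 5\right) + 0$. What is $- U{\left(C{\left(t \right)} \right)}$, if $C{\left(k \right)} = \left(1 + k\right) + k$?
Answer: $1389$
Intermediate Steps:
$t = -7$ ($t = 9 - \left(2 \left(3 + 1 \cdot 5\right) + 0\right) = 9 - \left(2 \left(3 + 5\right) + 0\right) = 9 - \left(2 \cdot 8 + 0\right) = 9 - \left(16 + 0\right) = 9 - 16 = -7$)
$C{\left(k \right)} = 1 + 2 k$
$U{\left(y \right)} = -1402 - y$ ($U{\left(y \right)} = 3 - \left(y - -1405\right) = 3 - \left(y + 1405\right) = 3 - \left(1405 + y\right) = -1402 - y$)
$- U{\left(C{\left(t \right)} \right)} = - (-1402 - \left(1 + 2 \left(-7\right)\right)) = - (-1402 - \left(1 - 14\right)) = - (-1402 - -13) = - (-1402 + 13) = \left(-1\right) \left(-1389\right) = 1389$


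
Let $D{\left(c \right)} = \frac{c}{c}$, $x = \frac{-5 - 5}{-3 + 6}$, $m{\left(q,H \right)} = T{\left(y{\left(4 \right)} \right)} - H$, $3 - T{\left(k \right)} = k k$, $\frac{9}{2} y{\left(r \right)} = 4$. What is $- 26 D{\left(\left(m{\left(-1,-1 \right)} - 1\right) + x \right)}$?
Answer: $-26$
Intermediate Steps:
$y{\left(r \right)} = \frac{8}{9}$ ($y{\left(r \right)} = \frac{2}{9} \cdot 4 = \frac{8}{9}$)
$T{\left(k \right)} = 3 - k^{2}$ ($T{\left(k \right)} = 3 - k k = 3 - k^{2}$)
$m{\left(q,H \right)} = \frac{179}{81} - H$ ($m{\left(q,H \right)} = \left(3 - \left(\frac{8}{9}\right)^{2}\right) - H = \left(3 - \frac{64}{81}\right) - H = \frac{179}{81} - H$)
$x = - \frac{10}{3} \approx -3.3333$
$D{\left(c \right)} = 1$
$- 26 D{\left(\left(m{\left(-1,-1 \right)} - 1\right) + x \right)} = \left(-26\right) 1 = -26$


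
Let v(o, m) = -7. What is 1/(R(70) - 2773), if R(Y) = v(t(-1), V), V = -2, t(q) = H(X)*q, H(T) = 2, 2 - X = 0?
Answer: -1/2780 ≈ -0.00035971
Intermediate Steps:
X = 2 (X = 2 - 1*0 = 2 + 0 = 2)
t(q) = 2*q
R(Y) = -7
1/(R(70) - 2773) = 1/(-7 - 2773) = 1/(-2780) = -1/2780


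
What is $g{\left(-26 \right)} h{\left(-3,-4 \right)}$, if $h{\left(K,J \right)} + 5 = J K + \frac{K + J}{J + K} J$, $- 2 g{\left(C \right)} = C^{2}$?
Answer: $-1014$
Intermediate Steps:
$g{\left(C \right)} = - \frac{C^{2}}{2}$
$h{\left(K,J \right)} = -5 + J + J K$ ($h{\left(K,J \right)} = -5 + \left(J K + \frac{K + J}{J + K} J\right) = -5 + \left(J K + \frac{J + K}{J + K} J\right) = -5 + \left(J K + 1 J\right) = -5 + \left(J K + J\right) = -5 + \left(J + J K\right) = -5 + J + J K$)
$g{\left(-26 \right)} h{\left(-3,-4 \right)} = - \frac{\left(-26\right)^{2}}{2} \left(-5 - 4 - -12\right) = \left(- \frac{1}{2}\right) 676 \left(-5 - 4 + 12\right) = \left(-338\right) 3 = -1014$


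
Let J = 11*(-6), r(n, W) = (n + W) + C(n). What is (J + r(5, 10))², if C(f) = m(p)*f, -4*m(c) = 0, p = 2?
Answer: 2601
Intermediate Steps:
m(c) = 0 (m(c) = -¼*0 = 0)
C(f) = 0 (C(f) = 0*f = 0)
r(n, W) = W + n (r(n, W) = (n + W) + 0 = (W + n) + 0 = W + n)
J = -66
(J + r(5, 10))² = (-66 + (10 + 5))² = (-66 + 15)² = (-51)² = 2601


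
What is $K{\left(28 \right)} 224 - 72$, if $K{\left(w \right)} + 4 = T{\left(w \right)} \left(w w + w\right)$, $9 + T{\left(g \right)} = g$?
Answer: $3454904$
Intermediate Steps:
$T{\left(g \right)} = -9 + g$
$K{\left(w \right)} = -4 + \left(-9 + w\right) \left(w + w^{2}\right)$ ($K{\left(w \right)} = -4 + \left(-9 + w\right) \left(w w + w\right) = -4 + \left(-9 + w\right) \left(w^{2} + w\right) = -4 + \left(-9 + w\right) \left(w + w^{2}\right)$)
$K{\left(28 \right)} 224 - 72 = \left(-4 + 28 \left(-9 + 28\right) + 28^{2} \left(-9 + 28\right)\right) 224 - 72 = \left(-4 + 28 \cdot 19 + 784 \cdot 19\right) 224 - 72 = \left(-4 + 532 + 14896\right) 224 - 72 = 15424 \cdot 224 - 72 = 3454976 - 72 = 3454904$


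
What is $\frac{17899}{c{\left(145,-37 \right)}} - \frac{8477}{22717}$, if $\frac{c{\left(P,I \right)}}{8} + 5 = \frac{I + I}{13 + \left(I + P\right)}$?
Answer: $- \frac{7035149801}{17628392} \approx -399.08$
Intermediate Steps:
$c{\left(P,I \right)} = -40 + \frac{16 I}{13 + I + P}$ ($c{\left(P,I \right)} = -40 + 8 \frac{I + I}{13 + \left(I + P\right)} = -40 + 8 \frac{2 I}{13 + I + P} = -40 + \frac{16 I}{13 + I + P}$)
$\frac{17899}{c{\left(145,-37 \right)}} - \frac{8477}{22717} = \frac{17899}{8 \frac{1}{13 - 37 + 145} \left(-65 - 725 - -111\right)} - \frac{8477}{22717} = \frac{17899}{8 \cdot \frac{1}{121} \left(-65 - 725 + 111\right)} - \frac{8477}{22717} = \frac{17899}{8 \cdot \frac{1}{121} \left(-679\right)} - \frac{8477}{22717} = \frac{17899}{- \frac{5432}{121}} - \frac{8477}{22717} = 17899 \left(- \frac{121}{5432}\right) - \frac{8477}{22717} = - \frac{309397}{776} - \frac{8477}{22717} = - \frac{7035149801}{17628392}$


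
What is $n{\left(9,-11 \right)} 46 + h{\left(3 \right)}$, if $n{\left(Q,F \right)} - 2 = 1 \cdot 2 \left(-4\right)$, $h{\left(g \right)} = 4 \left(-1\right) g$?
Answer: $-288$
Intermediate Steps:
$h{\left(g \right)} = - 4 g$
$n{\left(Q,F \right)} = -6$ ($n{\left(Q,F \right)} = 2 + 1 \cdot 2 \left(-4\right) = 2 + 1 \left(-8\right) = 2 - 8 = -6$)
$n{\left(9,-11 \right)} 46 + h{\left(3 \right)} = \left(-6\right) 46 - 12 = -276 - 12 = -288$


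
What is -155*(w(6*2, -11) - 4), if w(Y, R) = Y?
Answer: -1240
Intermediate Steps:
-155*(w(6*2, -11) - 4) = -155*(6*2 - 4) = -155*(12 - 4) = -155*8 = -1240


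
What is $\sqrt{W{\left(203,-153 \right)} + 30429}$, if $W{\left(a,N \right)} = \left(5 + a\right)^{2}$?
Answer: $\sqrt{73693} \approx 271.46$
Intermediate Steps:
$\sqrt{W{\left(203,-153 \right)} + 30429} = \sqrt{\left(5 + 203\right)^{2} + 30429} = \sqrt{208^{2} + 30429} = \sqrt{43264 + 30429} = \sqrt{73693}$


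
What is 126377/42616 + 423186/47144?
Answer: 2999051483/251136088 ≈ 11.942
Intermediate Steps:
126377/42616 + 423186/47144 = 126377*(1/42616) + 423186*(1/47144) = 126377/42616 + 211593/23572 = 2999051483/251136088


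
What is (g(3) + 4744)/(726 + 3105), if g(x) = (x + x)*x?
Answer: 4762/3831 ≈ 1.2430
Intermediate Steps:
g(x) = 2*x**2 (g(x) = (2*x)*x = 2*x**2)
(g(3) + 4744)/(726 + 3105) = (2*3**2 + 4744)/(726 + 3105) = (2*9 + 4744)/3831 = (18 + 4744)*(1/3831) = 4762*(1/3831) = 4762/3831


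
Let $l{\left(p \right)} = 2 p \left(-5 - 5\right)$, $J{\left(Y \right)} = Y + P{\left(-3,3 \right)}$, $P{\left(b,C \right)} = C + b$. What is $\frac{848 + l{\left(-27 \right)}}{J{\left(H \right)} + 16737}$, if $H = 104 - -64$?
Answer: $\frac{1388}{16905} \approx 0.082106$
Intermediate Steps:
$H = 168$ ($H = 104 + 64 = 168$)
$J{\left(Y \right)} = Y$ ($J{\left(Y \right)} = Y + \left(3 - 3\right) = Y + 0 = Y$)
$l{\left(p \right)} = - 20 p$ ($l{\left(p \right)} = 2 p \left(-10\right) = - 20 p$)
$\frac{848 + l{\left(-27 \right)}}{J{\left(H \right)} + 16737} = \frac{848 - -540}{168 + 16737} = \frac{848 + 540}{16905} = 1388 \cdot \frac{1}{16905} = \frac{1388}{16905}$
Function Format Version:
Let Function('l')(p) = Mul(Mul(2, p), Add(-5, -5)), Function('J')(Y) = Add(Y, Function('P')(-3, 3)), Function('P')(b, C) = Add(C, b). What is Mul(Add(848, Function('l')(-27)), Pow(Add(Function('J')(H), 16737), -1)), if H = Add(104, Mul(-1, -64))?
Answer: Rational(1388, 16905) ≈ 0.082106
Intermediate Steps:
H = 168 (H = Add(104, 64) = 168)
Function('J')(Y) = Y (Function('J')(Y) = Add(Y, Add(3, -3)) = Add(Y, 0) = Y)
Function('l')(p) = Mul(-20, p) (Function('l')(p) = Mul(Mul(2, p), -10) = Mul(-20, p))
Mul(Add(848, Function('l')(-27)), Pow(Add(Function('J')(H), 16737), -1)) = Mul(Add(848, Mul(-20, -27)), Pow(Add(168, 16737), -1)) = Mul(Add(848, 540), Pow(16905, -1)) = Mul(1388, Rational(1, 16905)) = Rational(1388, 16905)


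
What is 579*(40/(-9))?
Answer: -7720/3 ≈ -2573.3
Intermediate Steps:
579*(40/(-9)) = 579*(40*(-⅑)) = 579*(-40/9) = -7720/3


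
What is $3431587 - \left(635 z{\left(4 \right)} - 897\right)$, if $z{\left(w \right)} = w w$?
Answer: $3422324$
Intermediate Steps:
$z{\left(w \right)} = w^{2}$
$3431587 - \left(635 z{\left(4 \right)} - 897\right) = 3431587 - \left(635 \cdot 4^{2} - 897\right) = 3431587 - \left(635 \cdot 16 - 897\right) = 3431587 - \left(10160 - 897\right) = 3431587 - 9263 = 3422324$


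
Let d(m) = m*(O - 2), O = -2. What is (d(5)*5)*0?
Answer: 0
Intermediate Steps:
d(m) = -4*m (d(m) = m*(-2 - 2) = m*(-4) = -4*m)
(d(5)*5)*0 = (-4*5*5)*0 = -20*5*0 = -100*0 = 0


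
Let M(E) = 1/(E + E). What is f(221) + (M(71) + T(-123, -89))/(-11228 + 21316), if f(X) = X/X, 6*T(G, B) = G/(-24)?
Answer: 34382839/34379904 ≈ 1.0001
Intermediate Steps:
T(G, B) = -G/144 (T(G, B) = (G/(-24))/6 = (G*(-1/24))/6 = (-G/24)/6 = -G/144)
M(E) = 1/(2*E)
f(X) = 1
f(221) + (M(71) + T(-123, -89))/(-11228 + 21316) = 1 + ((½)/71 - 1/144*(-123))/(-11228 + 21316) = 1 + ((½)*(1/71) + 41/48)/10088 = 1 + (1/142 + 41/48)*(1/10088) = 1 + (2935/3408)*(1/10088) = 1 + 2935/34379904 = 34382839/34379904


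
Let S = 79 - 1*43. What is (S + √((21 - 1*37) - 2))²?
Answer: 1278 + 216*I*√2 ≈ 1278.0 + 305.47*I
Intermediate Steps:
S = 36 (S = 79 - 43 = 36)
(S + √((21 - 1*37) - 2))² = (36 + √((21 - 1*37) - 2))² = (36 + √((21 - 37) - 2))² = (36 + √(-16 - 2))² = (36 + √(-18))² = (36 + 3*I*√2)²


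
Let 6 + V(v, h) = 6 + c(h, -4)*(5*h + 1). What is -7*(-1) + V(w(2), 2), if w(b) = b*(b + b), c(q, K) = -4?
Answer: -37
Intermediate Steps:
w(b) = 2*b² (w(b) = b*(2*b) = 2*b²)
V(v, h) = -4 - 20*h (V(v, h) = -6 + (6 - 4*(5*h + 1)) = -6 + (6 - 4*(1 + 5*h)) = -6 + (6 + (-4 - 20*h)) = -6 + (2 - 20*h) = -4 - 20*h)
-7*(-1) + V(w(2), 2) = -7*(-1) + (-4 - 20*2) = 7 + (-4 - 40) = 7 - 44 = -37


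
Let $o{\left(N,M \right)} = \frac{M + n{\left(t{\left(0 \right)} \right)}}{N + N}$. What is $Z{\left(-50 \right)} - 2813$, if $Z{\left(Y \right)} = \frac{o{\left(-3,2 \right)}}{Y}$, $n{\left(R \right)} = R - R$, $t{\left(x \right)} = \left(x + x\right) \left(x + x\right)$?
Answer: $- \frac{421949}{150} \approx -2813.0$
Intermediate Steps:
$t{\left(x \right)} = 4 x^{2}$ ($t{\left(x \right)} = 2 x 2 x = 4 x^{2}$)
$n{\left(R \right)} = 0$
$o{\left(N,M \right)} = \frac{M}{2 N}$ ($o{\left(N,M \right)} = \frac{M + 0}{N + N} = \frac{M}{2 N}$)
$Z{\left(Y \right)} = - \frac{1}{3 Y}$ ($Z{\left(Y \right)} = \frac{\frac{1}{2} \cdot 2 \frac{1}{-3}}{Y} = \frac{\frac{1}{2} \cdot 2 \left(- \frac{1}{3}\right)}{Y} = - \frac{1}{3 Y}$)
$Z{\left(-50 \right)} - 2813 = - \frac{1}{3 \left(-50\right)} - 2813 = \left(- \frac{1}{3}\right) \left(- \frac{1}{50}\right) - 2813 = \frac{1}{150} - 2813 = - \frac{421949}{150}$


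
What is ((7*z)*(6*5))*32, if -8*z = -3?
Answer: 2520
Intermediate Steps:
z = 3/8 (z = -⅛*(-3) = 3/8 ≈ 0.37500)
((7*z)*(6*5))*32 = ((7*(3/8))*(6*5))*32 = ((21/8)*30)*32 = (315/4)*32 = 2520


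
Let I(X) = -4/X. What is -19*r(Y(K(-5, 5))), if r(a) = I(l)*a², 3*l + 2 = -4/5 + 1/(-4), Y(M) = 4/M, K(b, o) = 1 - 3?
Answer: -18240/61 ≈ -299.02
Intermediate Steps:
K(b, o) = -2
l = -61/60 (l = -⅔ + (-4/5 + 1/(-4))/3 = -⅔ + (-4*⅕ + 1*(-¼))/3 = -⅔ + (-⅘ - ¼)/3 = -⅔ + (⅓)*(-21/20) = -⅔ - 7/20 = -61/60 ≈ -1.0167)
r(a) = 240*a²/61 (r(a) = (-4/(-61/60))*a² = (-4*(-60/61))*a² = 240*a²/61)
-19*r(Y(K(-5, 5))) = -4560*(4/(-2))²/61 = -4560*(4*(-½))²/61 = -4560*(-2)²/61 = -4560*4/61 = -19*960/61 = -18240/61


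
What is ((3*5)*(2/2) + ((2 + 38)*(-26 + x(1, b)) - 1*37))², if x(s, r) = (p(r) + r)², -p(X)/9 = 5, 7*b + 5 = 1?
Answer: 16147554633604/2401 ≈ 6.7253e+9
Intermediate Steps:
b = -4/7 (b = -5/7 + (⅐)*1 = -5/7 + ⅐ = -4/7 ≈ -0.57143)
p(X) = -45 (p(X) = -9*5 = -45)
x(s, r) = (-45 + r)²
((3*5)*(2/2) + ((2 + 38)*(-26 + x(1, b)) - 1*37))² = ((3*5)*(2/2) + ((2 + 38)*(-26 + (-45 - 4/7)²) - 1*37))² = (15*(2*(½)) + (40*(-26 + (-319/7)²) - 37))² = (15*1 + (40*(-26 + 101761/49) - 37))² = (15 + (40*(100487/49) - 37))² = (15 + (4019480/49 - 37))² = (15 + 4017667/49)² = (4018402/49)² = 16147554633604/2401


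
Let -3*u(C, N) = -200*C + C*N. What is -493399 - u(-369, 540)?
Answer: -535219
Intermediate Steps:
u(C, N) = 200*C/3 - C*N/3 (u(C, N) = -(-200*C + C*N)/3 = 200*C/3 - C*N/3)
-493399 - u(-369, 540) = -493399 - (-369)*(200 - 1*540)/3 = -493399 - (-369)*(200 - 540)/3 = -493399 - (-369)*(-340)/3 = -493399 - 1*41820 = -493399 - 41820 = -535219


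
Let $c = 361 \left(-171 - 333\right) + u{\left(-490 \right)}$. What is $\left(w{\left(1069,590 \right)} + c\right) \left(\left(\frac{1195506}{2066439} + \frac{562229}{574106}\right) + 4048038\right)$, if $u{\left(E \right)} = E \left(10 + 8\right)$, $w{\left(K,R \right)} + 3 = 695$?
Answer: $- \frac{152134011641622724332508}{197725838089} \approx -7.6942 \cdot 10^{11}$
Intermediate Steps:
$w{\left(K,R \right)} = 692$ ($w{\left(K,R \right)} = -3 + 695 = 692$)
$u{\left(E \right)} = 18 E$ ($u{\left(E \right)} = E 18 = 18 E$)
$c = -190764$ ($c = 361 \left(-171 - 333\right) + 18 \left(-490\right) = 361 \left(-504\right) - 8820 = -181944 - 8820 = -190764$)
$\left(w{\left(1069,590 \right)} + c\right) \left(\left(\frac{1195506}{2066439} + \frac{562229}{574106}\right) + 4048038\right) = \left(692 - 190764\right) \left(\left(\frac{1195506}{2066439} + \frac{562229}{574106}\right) + 4048038\right) = - 190072 \left(\left(1195506 \cdot \frac{1}{2066439} + 562229 \cdot \frac{1}{574106}\right) + 4048038\right) = - 190072 \left(\left(\frac{398502}{688813} + \frac{562229}{574106}\right) + 4048038\right) = - 190072 \left(\frac{616053033389}{395451676178} + 4048038\right) = \left(-190072\right) \frac{1600804028385272153}{395451676178} = - \frac{152134011641622724332508}{197725838089}$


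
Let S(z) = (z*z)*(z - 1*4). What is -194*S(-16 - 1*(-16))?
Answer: 0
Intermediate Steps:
S(z) = z**2*(-4 + z) (S(z) = z**2*(z - 4) = z**2*(-4 + z))
-194*S(-16 - 1*(-16)) = -194*(-16 - 1*(-16))**2*(-4 + (-16 - 1*(-16))) = -194*(-16 + 16)**2*(-4 + (-16 + 16)) = -194*0**2*(-4 + 0) = -0*(-4) = -194*0 = 0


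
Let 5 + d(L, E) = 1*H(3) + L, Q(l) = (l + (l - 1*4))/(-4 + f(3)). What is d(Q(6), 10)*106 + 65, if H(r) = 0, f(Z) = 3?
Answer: -1313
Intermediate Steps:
Q(l) = 4 - 2*l (Q(l) = (l + (l - 1*4))/(-4 + 3) = (l + (l - 4))/(-1) = (l + (-4 + l))*(-1) = (-4 + 2*l)*(-1) = 4 - 2*l)
d(L, E) = -5 + L (d(L, E) = -5 + (1*0 + L) = -5 + (0 + L) = -5 + L)
d(Q(6), 10)*106 + 65 = (-5 + (4 - 2*6))*106 + 65 = (-5 + (4 - 12))*106 + 65 = (-5 - 8)*106 + 65 = -13*106 + 65 = -1378 + 65 = -1313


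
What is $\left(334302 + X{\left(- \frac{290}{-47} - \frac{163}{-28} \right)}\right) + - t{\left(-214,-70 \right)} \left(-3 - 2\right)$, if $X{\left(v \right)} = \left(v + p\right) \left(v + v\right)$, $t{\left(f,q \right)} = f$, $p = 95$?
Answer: $\frac{290776899877}{865928} \approx 3.358 \cdot 10^{5}$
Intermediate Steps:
$X{\left(v \right)} = 2 v \left(95 + v\right)$ ($X{\left(v \right)} = \left(v + 95\right) \left(v + v\right) = \left(95 + v\right) 2 v = 2 v \left(95 + v\right)$)
$\left(334302 + X{\left(- \frac{290}{-47} - \frac{163}{-28} \right)}\right) + - t{\left(-214,-70 \right)} \left(-3 - 2\right) = \left(334302 + 2 \left(- \frac{290}{-47} - \frac{163}{-28}\right) \left(95 - \left(- \frac{290}{47} - \frac{163}{28}\right)\right)\right) + \left(-1\right) \left(-214\right) \left(-3 - 2\right) = \left(334302 + 2 \left(\left(-290\right) \left(- \frac{1}{47}\right) - - \frac{163}{28}\right) \left(95 - - \frac{15781}{1316}\right)\right) + 214 \left(-3 - 2\right) = \left(334302 + 2 \left(\frac{290}{47} + \frac{163}{28}\right) \left(95 + \left(\frac{290}{47} + \frac{163}{28}\right)\right)\right) + 214 \left(-5\right) = \left(334302 + 2 \cdot \frac{15781}{1316} \left(95 + \frac{15781}{1316}\right)\right) - 1070 = \left(334302 + 2 \cdot \frac{15781}{1316} \cdot \frac{140801}{1316}\right) - 1070 = \left(334302 + \frac{2221980581}{865928}\right) - 1070 = \frac{291703442837}{865928} - 1070 = \frac{290776899877}{865928}$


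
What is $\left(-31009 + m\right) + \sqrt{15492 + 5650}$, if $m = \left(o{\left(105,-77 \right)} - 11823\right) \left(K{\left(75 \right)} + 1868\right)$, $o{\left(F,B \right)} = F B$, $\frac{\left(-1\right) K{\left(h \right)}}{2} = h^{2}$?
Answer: $186745847 + 31 \sqrt{22} \approx 1.8675 \cdot 10^{8}$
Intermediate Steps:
$K{\left(h \right)} = - 2 h^{2}$
$o{\left(F,B \right)} = B F$
$m = 186776856$ ($m = \left(\left(-77\right) 105 - 11823\right) \left(- 2 \cdot 75^{2} + 1868\right) = \left(-8085 - 11823\right) \left(\left(-2\right) 5625 + 1868\right) = - 19908 \left(-11250 + 1868\right) = \left(-19908\right) \left(-9382\right) = 186776856$)
$\left(-31009 + m\right) + \sqrt{15492 + 5650} = \left(-31009 + 186776856\right) + \sqrt{15492 + 5650} = 186745847 + \sqrt{21142} = 186745847 + 31 \sqrt{22}$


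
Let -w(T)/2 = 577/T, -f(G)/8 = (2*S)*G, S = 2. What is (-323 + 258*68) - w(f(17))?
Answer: 4683535/272 ≈ 17219.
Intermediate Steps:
f(G) = -32*G (f(G) = -8*2*2*G = -32*G)
w(T) = -1154/T
(-323 + 258*68) - w(f(17)) = (-323 + 258*68) - (-1154)/((-32*17)) = (-323 + 17544) - (-1154)/(-544) = 17221 - (-1154)*(-1)/544 = 17221 - 1*577/272 = 17221 - 577/272 = 4683535/272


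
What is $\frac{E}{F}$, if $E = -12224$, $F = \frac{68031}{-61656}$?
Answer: $\frac{251227648}{22677} \approx 11079.0$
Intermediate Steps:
$F = - \frac{22677}{20552}$ ($F = 68031 \left(- \frac{1}{61656}\right) = - \frac{22677}{20552} \approx -1.1034$)
$\frac{E}{F} = - \frac{12224}{- \frac{22677}{20552}} = \left(-12224\right) \left(- \frac{20552}{22677}\right) = \frac{251227648}{22677}$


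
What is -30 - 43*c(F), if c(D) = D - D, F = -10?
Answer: -30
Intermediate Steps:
c(D) = 0
-30 - 43*c(F) = -30 - 43*0 = -30 + 0 = -30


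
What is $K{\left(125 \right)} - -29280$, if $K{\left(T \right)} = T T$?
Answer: $44905$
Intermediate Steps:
$K{\left(T \right)} = T^{2}$
$K{\left(125 \right)} - -29280 = 125^{2} - -29280 = 15625 + 29280 = 44905$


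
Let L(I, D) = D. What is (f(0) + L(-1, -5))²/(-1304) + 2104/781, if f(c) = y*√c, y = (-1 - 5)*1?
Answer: 2724091/1018424 ≈ 2.6748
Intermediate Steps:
y = -6 (y = -6*1 = -6)
f(c) = -6*√c
(f(0) + L(-1, -5))²/(-1304) + 2104/781 = (-6*√0 - 5)²/(-1304) + 2104/781 = (-6*0 - 5)²*(-1/1304) + 2104*(1/781) = (0 - 5)²*(-1/1304) + 2104/781 = (-5)²*(-1/1304) + 2104/781 = 25*(-1/1304) + 2104/781 = -25/1304 + 2104/781 = 2724091/1018424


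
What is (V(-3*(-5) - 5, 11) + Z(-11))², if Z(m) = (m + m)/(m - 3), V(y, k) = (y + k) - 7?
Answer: 11881/49 ≈ 242.47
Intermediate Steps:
V(y, k) = -7 + k + y (V(y, k) = (k + y) - 7 = -7 + k + y)
Z(m) = 2*m/(-3 + m) (Z(m) = (2*m)/(-3 + m) = 2*m/(-3 + m))
(V(-3*(-5) - 5, 11) + Z(-11))² = ((-7 + 11 + (-3*(-5) - 5)) + 2*(-11)/(-3 - 11))² = ((-7 + 11 + (15 - 5)) + 2*(-11)/(-14))² = ((-7 + 11 + 10) + 2*(-11)*(-1/14))² = (14 + 11/7)² = (109/7)² = 11881/49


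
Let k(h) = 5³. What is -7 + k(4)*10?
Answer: 1243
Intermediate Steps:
k(h) = 125
-7 + k(4)*10 = -7 + 125*10 = -7 + 1250 = 1243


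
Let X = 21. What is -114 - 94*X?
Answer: -2088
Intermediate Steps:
-114 - 94*X = -114 - 94*21 = -114 - 1974 = -2088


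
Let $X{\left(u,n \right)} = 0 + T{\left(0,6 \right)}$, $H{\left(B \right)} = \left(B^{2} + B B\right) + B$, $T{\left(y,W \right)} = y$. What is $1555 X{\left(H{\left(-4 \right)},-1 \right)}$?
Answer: $0$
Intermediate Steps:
$H{\left(B \right)} = B + 2 B^{2}$ ($H{\left(B \right)} = \left(B^{2} + B^{2}\right) + B = 2 B^{2} + B = B + 2 B^{2}$)
$X{\left(u,n \right)} = 0$ ($X{\left(u,n \right)} = 0 + 0 = 0$)
$1555 X{\left(H{\left(-4 \right)},-1 \right)} = 1555 \cdot 0 = 0$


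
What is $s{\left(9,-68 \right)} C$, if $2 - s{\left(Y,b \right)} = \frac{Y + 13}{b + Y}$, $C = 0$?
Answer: $0$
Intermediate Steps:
$s{\left(Y,b \right)} = 2 - \frac{13 + Y}{Y + b}$ ($s{\left(Y,b \right)} = 2 - \frac{Y + 13}{b + Y} = 2 - \frac{13 + Y}{Y + b}$)
$s{\left(9,-68 \right)} C = \frac{-13 + 9 + 2 \left(-68\right)}{9 - 68} \cdot 0 = \frac{-13 + 9 - 136}{-59} \cdot 0 = \left(- \frac{1}{59}\right) \left(-140\right) 0 = \frac{140}{59} \cdot 0 = 0$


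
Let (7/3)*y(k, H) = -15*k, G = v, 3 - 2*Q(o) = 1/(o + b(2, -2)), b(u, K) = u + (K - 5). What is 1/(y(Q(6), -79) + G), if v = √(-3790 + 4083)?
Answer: 315/12332 + 49*√293/12332 ≈ 0.093557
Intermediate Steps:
b(u, K) = -5 + K + u (b(u, K) = u + (-5 + K) = -5 + K + u)
v = √293 ≈ 17.117
Q(o) = 3/2 - 1/(2*(-5 + o)) (Q(o) = 3/2 - 1/(2*(o + (-5 - 2 + 2))) = 3/2 - 1/(2*(o - 5)) = 3/2 - 1/(2*(-5 + o)))
G = √293 ≈ 17.117
y(k, H) = -45*k/7 (y(k, H) = 3*(-15*k)/7 = -45*k/7)
1/(y(Q(6), -79) + G) = 1/(-45*(-16 + 3*6)/(14*(-5 + 6)) + √293) = 1/(-45*(-16 + 18)/(14*1) + √293) = 1/(-45*2/14 + √293) = 1/(-45/7*1 + √293) = 1/(-45/7 + √293)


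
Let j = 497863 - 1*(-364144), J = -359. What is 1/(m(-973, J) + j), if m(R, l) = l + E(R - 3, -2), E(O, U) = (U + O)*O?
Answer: 1/1816176 ≈ 5.5061e-7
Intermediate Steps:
E(O, U) = O*(O + U) (E(O, U) = (O + U)*O = O*(O + U))
j = 862007 (j = 497863 + 364144 = 862007)
m(R, l) = l + (-5 + R)*(-3 + R) (m(R, l) = l + (R - 3)*((R - 3) - 2) = l + (-3 + R)*((-3 + R) - 2) = l + (-3 + R)*(-5 + R) = l + (-5 + R)*(-3 + R))
1/(m(-973, J) + j) = 1/((-359 + (-5 - 973)*(-3 - 973)) + 862007) = 1/((-359 - 978*(-976)) + 862007) = 1/((-359 + 954528) + 862007) = 1/(954169 + 862007) = 1/1816176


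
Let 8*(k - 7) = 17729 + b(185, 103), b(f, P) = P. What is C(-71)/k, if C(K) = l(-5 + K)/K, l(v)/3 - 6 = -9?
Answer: 9/158756 ≈ 5.6691e-5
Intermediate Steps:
l(v) = -9 (l(v) = 18 + 3*(-9) = 18 - 27 = -9)
C(K) = -9/K
k = 2236 (k = 7 + (17729 + 103)/8 = 7 + (⅛)*17832 = 7 + 2229 = 2236)
C(-71)/k = -9/(-71)/2236 = -9*(-1/71)*(1/2236) = (9/71)*(1/2236) = 9/158756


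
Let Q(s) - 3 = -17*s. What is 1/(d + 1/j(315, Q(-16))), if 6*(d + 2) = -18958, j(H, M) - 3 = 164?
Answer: -501/1583992 ≈ -0.00031629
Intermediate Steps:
Q(s) = 3 - 17*s
j(H, M) = 167 (j(H, M) = 3 + 164 = 167)
d = -9485/3 (d = -2 + (⅙)*(-18958) = -2 - 9479/3 = -9485/3 ≈ -3161.7)
1/(d + 1/j(315, Q(-16))) = 1/(-9485/3 + 1/167) = 1/(-1583992/501) = -501/1583992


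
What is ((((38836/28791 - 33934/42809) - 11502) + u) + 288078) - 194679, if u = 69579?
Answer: 26670994847282/176073417 ≈ 1.5148e+5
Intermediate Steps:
((((38836/28791 - 33934/42809) - 11502) + u) + 288078) - 194679 = ((((38836/28791 - 33934/42809) - 11502) + 69579) + 288078) - 194679 = ((((38836*(1/28791) - 33934*1/42809) - 11502) + 69579) + 288078) - 194679 = ((((5548/4113 - 33934/42809) - 11502) + 69579) + 288078) - 194679 = (((97933790/176073417 - 11502) + 69579) + 288078) - 194679 = ((-2025098508544/176073417 + 69579) + 288078) - 194679 = (10225913772899/176073417 + 288078) - 194679 = 60948791595425/176073417 - 194679 = 26670994847282/176073417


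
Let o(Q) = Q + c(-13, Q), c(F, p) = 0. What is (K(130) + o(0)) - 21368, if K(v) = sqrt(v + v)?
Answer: -21368 + 2*sqrt(65) ≈ -21352.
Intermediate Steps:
K(v) = sqrt(2)*sqrt(v) (K(v) = sqrt(2*v) = sqrt(2)*sqrt(v))
o(Q) = Q (o(Q) = Q + 0 = Q)
(K(130) + o(0)) - 21368 = (sqrt(2)*sqrt(130) + 0) - 21368 = (2*sqrt(65) + 0) - 21368 = 2*sqrt(65) - 21368 = -21368 + 2*sqrt(65)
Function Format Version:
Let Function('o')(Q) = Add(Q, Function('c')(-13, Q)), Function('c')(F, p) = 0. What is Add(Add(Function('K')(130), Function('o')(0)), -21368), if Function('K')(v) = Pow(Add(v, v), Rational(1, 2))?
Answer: Add(-21368, Mul(2, Pow(65, Rational(1, 2)))) ≈ -21352.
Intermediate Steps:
Function('K')(v) = Mul(Pow(2, Rational(1, 2)), Pow(v, Rational(1, 2))) (Function('K')(v) = Pow(Mul(2, v), Rational(1, 2)) = Mul(Pow(2, Rational(1, 2)), Pow(v, Rational(1, 2))))
Function('o')(Q) = Q (Function('o')(Q) = Add(Q, 0) = Q)
Add(Add(Function('K')(130), Function('o')(0)), -21368) = Add(Add(Mul(Pow(2, Rational(1, 2)), Pow(130, Rational(1, 2))), 0), -21368) = Add(Add(Mul(2, Pow(65, Rational(1, 2))), 0), -21368) = Add(Mul(2, Pow(65, Rational(1, 2))), -21368) = Add(-21368, Mul(2, Pow(65, Rational(1, 2))))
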